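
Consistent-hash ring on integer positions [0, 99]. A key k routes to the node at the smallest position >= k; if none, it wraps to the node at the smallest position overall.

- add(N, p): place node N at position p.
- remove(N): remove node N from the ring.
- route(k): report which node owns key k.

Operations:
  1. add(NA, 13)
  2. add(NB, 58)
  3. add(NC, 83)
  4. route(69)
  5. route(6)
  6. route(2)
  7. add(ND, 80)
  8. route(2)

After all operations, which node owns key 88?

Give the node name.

Answer: NA

Derivation:
Op 1: add NA@13 -> ring=[13:NA]
Op 2: add NB@58 -> ring=[13:NA,58:NB]
Op 3: add NC@83 -> ring=[13:NA,58:NB,83:NC]
Op 4: route key 69: smallest pos >= 69 is 83 -> NC
Op 5: route key 6: smallest pos >= 6 is 13 -> NA
Op 6: route key 2: smallest pos >= 2 is 13 -> NA
Op 7: add ND@80 -> ring=[13:NA,58:NB,80:ND,83:NC]
Op 8: route key 2: smallest pos >= 2 is 13 -> NA
Final route key 88: none >= 88, wrap to smallest pos 13 -> NA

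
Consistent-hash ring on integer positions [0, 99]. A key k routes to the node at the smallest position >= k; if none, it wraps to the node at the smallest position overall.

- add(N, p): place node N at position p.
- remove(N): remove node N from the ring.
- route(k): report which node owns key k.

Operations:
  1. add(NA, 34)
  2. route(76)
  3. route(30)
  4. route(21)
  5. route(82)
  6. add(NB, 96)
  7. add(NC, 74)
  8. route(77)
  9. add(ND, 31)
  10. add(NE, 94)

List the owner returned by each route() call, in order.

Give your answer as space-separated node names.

Op 1: add NA@34 -> ring=[34:NA]
Op 2: route key 76: none >= 76, wrap to smallest pos 34 -> NA
Op 3: route key 30: smallest pos >= 30 is 34 -> NA
Op 4: route key 21: smallest pos >= 21 is 34 -> NA
Op 5: route key 82: none >= 82, wrap to smallest pos 34 -> NA
Op 6: add NB@96 -> ring=[34:NA,96:NB]
Op 7: add NC@74 -> ring=[34:NA,74:NC,96:NB]
Op 8: route key 77: smallest pos >= 77 is 96 -> NB
Op 9: add ND@31 -> ring=[31:ND,34:NA,74:NC,96:NB]
Op 10: add NE@94 -> ring=[31:ND,34:NA,74:NC,94:NE,96:NB]

Answer: NA NA NA NA NB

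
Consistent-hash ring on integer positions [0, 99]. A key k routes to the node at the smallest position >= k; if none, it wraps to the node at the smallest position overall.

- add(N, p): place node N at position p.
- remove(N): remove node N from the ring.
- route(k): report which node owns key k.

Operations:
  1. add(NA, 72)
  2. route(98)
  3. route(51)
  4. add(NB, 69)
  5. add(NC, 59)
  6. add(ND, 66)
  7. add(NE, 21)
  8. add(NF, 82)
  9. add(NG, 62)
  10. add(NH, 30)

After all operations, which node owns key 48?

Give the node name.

Op 1: add NA@72 -> ring=[72:NA]
Op 2: route key 98: none >= 98, wrap to smallest pos 72 -> NA
Op 3: route key 51: smallest pos >= 51 is 72 -> NA
Op 4: add NB@69 -> ring=[69:NB,72:NA]
Op 5: add NC@59 -> ring=[59:NC,69:NB,72:NA]
Op 6: add ND@66 -> ring=[59:NC,66:ND,69:NB,72:NA]
Op 7: add NE@21 -> ring=[21:NE,59:NC,66:ND,69:NB,72:NA]
Op 8: add NF@82 -> ring=[21:NE,59:NC,66:ND,69:NB,72:NA,82:NF]
Op 9: add NG@62 -> ring=[21:NE,59:NC,62:NG,66:ND,69:NB,72:NA,82:NF]
Op 10: add NH@30 -> ring=[21:NE,30:NH,59:NC,62:NG,66:ND,69:NB,72:NA,82:NF]
Final route key 48: smallest pos >= 48 is 59 -> NC

Answer: NC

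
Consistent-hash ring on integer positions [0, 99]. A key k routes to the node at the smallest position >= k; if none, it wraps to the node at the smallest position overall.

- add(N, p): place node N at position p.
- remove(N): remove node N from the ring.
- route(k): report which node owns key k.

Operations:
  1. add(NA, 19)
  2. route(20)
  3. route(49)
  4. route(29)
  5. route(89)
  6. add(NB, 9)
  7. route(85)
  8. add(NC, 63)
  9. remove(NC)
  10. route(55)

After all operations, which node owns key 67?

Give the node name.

Op 1: add NA@19 -> ring=[19:NA]
Op 2: route key 20: none >= 20, wrap to smallest pos 19 -> NA
Op 3: route key 49: none >= 49, wrap to smallest pos 19 -> NA
Op 4: route key 29: none >= 29, wrap to smallest pos 19 -> NA
Op 5: route key 89: none >= 89, wrap to smallest pos 19 -> NA
Op 6: add NB@9 -> ring=[9:NB,19:NA]
Op 7: route key 85: none >= 85, wrap to smallest pos 9 -> NB
Op 8: add NC@63 -> ring=[9:NB,19:NA,63:NC]
Op 9: remove NC -> ring=[9:NB,19:NA]
Op 10: route key 55: none >= 55, wrap to smallest pos 9 -> NB
Final route key 67: none >= 67, wrap to smallest pos 9 -> NB

Answer: NB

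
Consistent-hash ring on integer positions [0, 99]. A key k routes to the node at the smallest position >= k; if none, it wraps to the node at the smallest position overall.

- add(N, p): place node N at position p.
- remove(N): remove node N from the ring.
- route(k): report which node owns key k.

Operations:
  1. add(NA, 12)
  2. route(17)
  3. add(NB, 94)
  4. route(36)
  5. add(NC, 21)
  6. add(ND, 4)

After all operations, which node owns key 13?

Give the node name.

Answer: NC

Derivation:
Op 1: add NA@12 -> ring=[12:NA]
Op 2: route key 17: none >= 17, wrap to smallest pos 12 -> NA
Op 3: add NB@94 -> ring=[12:NA,94:NB]
Op 4: route key 36: smallest pos >= 36 is 94 -> NB
Op 5: add NC@21 -> ring=[12:NA,21:NC,94:NB]
Op 6: add ND@4 -> ring=[4:ND,12:NA,21:NC,94:NB]
Final route key 13: smallest pos >= 13 is 21 -> NC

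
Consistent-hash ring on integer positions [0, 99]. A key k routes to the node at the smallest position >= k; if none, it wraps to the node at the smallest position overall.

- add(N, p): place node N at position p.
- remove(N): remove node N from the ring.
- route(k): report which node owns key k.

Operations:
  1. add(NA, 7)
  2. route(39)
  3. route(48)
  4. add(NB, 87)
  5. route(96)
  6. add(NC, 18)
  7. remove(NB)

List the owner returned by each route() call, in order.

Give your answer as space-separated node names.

Op 1: add NA@7 -> ring=[7:NA]
Op 2: route key 39: none >= 39, wrap to smallest pos 7 -> NA
Op 3: route key 48: none >= 48, wrap to smallest pos 7 -> NA
Op 4: add NB@87 -> ring=[7:NA,87:NB]
Op 5: route key 96: none >= 96, wrap to smallest pos 7 -> NA
Op 6: add NC@18 -> ring=[7:NA,18:NC,87:NB]
Op 7: remove NB -> ring=[7:NA,18:NC]

Answer: NA NA NA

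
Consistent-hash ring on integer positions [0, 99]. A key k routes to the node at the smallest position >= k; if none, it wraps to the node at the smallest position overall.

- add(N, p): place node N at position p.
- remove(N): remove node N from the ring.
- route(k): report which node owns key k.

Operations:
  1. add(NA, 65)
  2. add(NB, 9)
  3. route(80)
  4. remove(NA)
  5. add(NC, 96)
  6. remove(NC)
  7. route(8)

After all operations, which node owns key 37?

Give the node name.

Op 1: add NA@65 -> ring=[65:NA]
Op 2: add NB@9 -> ring=[9:NB,65:NA]
Op 3: route key 80: none >= 80, wrap to smallest pos 9 -> NB
Op 4: remove NA -> ring=[9:NB]
Op 5: add NC@96 -> ring=[9:NB,96:NC]
Op 6: remove NC -> ring=[9:NB]
Op 7: route key 8: smallest pos >= 8 is 9 -> NB
Final route key 37: none >= 37, wrap to smallest pos 9 -> NB

Answer: NB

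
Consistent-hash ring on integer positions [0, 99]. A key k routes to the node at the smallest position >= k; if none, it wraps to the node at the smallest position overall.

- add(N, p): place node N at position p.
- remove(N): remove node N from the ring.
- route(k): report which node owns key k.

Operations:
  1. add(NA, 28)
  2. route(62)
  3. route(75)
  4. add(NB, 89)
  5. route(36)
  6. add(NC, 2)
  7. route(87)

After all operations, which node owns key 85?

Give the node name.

Answer: NB

Derivation:
Op 1: add NA@28 -> ring=[28:NA]
Op 2: route key 62: none >= 62, wrap to smallest pos 28 -> NA
Op 3: route key 75: none >= 75, wrap to smallest pos 28 -> NA
Op 4: add NB@89 -> ring=[28:NA,89:NB]
Op 5: route key 36: smallest pos >= 36 is 89 -> NB
Op 6: add NC@2 -> ring=[2:NC,28:NA,89:NB]
Op 7: route key 87: smallest pos >= 87 is 89 -> NB
Final route key 85: smallest pos >= 85 is 89 -> NB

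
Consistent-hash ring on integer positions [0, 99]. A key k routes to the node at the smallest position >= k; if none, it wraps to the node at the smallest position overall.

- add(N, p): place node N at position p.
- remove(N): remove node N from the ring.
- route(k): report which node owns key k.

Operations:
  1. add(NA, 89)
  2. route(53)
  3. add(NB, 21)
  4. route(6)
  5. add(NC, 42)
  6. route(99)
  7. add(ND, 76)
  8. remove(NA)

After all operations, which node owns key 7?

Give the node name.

Op 1: add NA@89 -> ring=[89:NA]
Op 2: route key 53: smallest pos >= 53 is 89 -> NA
Op 3: add NB@21 -> ring=[21:NB,89:NA]
Op 4: route key 6: smallest pos >= 6 is 21 -> NB
Op 5: add NC@42 -> ring=[21:NB,42:NC,89:NA]
Op 6: route key 99: none >= 99, wrap to smallest pos 21 -> NB
Op 7: add ND@76 -> ring=[21:NB,42:NC,76:ND,89:NA]
Op 8: remove NA -> ring=[21:NB,42:NC,76:ND]
Final route key 7: smallest pos >= 7 is 21 -> NB

Answer: NB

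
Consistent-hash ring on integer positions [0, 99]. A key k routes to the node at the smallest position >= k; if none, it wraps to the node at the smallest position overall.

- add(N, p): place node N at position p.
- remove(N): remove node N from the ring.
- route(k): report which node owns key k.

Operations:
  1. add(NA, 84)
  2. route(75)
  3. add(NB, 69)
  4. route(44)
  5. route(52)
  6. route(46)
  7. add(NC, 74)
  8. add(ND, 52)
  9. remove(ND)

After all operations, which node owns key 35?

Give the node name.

Answer: NB

Derivation:
Op 1: add NA@84 -> ring=[84:NA]
Op 2: route key 75: smallest pos >= 75 is 84 -> NA
Op 3: add NB@69 -> ring=[69:NB,84:NA]
Op 4: route key 44: smallest pos >= 44 is 69 -> NB
Op 5: route key 52: smallest pos >= 52 is 69 -> NB
Op 6: route key 46: smallest pos >= 46 is 69 -> NB
Op 7: add NC@74 -> ring=[69:NB,74:NC,84:NA]
Op 8: add ND@52 -> ring=[52:ND,69:NB,74:NC,84:NA]
Op 9: remove ND -> ring=[69:NB,74:NC,84:NA]
Final route key 35: smallest pos >= 35 is 69 -> NB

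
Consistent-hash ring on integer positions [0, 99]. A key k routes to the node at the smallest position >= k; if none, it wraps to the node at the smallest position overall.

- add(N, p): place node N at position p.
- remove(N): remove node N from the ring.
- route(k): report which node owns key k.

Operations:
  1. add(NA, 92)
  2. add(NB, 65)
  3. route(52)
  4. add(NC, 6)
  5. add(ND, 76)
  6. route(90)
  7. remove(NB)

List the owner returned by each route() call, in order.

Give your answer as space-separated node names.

Answer: NB NA

Derivation:
Op 1: add NA@92 -> ring=[92:NA]
Op 2: add NB@65 -> ring=[65:NB,92:NA]
Op 3: route key 52: smallest pos >= 52 is 65 -> NB
Op 4: add NC@6 -> ring=[6:NC,65:NB,92:NA]
Op 5: add ND@76 -> ring=[6:NC,65:NB,76:ND,92:NA]
Op 6: route key 90: smallest pos >= 90 is 92 -> NA
Op 7: remove NB -> ring=[6:NC,76:ND,92:NA]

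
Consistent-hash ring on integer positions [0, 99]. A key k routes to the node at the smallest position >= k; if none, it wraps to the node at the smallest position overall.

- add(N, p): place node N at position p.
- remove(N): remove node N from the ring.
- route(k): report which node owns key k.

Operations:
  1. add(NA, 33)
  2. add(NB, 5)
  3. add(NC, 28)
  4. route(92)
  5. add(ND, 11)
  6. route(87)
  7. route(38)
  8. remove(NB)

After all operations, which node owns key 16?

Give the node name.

Answer: NC

Derivation:
Op 1: add NA@33 -> ring=[33:NA]
Op 2: add NB@5 -> ring=[5:NB,33:NA]
Op 3: add NC@28 -> ring=[5:NB,28:NC,33:NA]
Op 4: route key 92: none >= 92, wrap to smallest pos 5 -> NB
Op 5: add ND@11 -> ring=[5:NB,11:ND,28:NC,33:NA]
Op 6: route key 87: none >= 87, wrap to smallest pos 5 -> NB
Op 7: route key 38: none >= 38, wrap to smallest pos 5 -> NB
Op 8: remove NB -> ring=[11:ND,28:NC,33:NA]
Final route key 16: smallest pos >= 16 is 28 -> NC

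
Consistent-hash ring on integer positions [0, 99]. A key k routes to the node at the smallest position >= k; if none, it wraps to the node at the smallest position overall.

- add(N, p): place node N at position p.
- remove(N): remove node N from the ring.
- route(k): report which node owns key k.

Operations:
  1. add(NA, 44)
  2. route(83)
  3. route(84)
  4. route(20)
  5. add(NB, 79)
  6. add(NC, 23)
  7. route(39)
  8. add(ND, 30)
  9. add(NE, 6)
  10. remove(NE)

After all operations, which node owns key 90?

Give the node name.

Answer: NC

Derivation:
Op 1: add NA@44 -> ring=[44:NA]
Op 2: route key 83: none >= 83, wrap to smallest pos 44 -> NA
Op 3: route key 84: none >= 84, wrap to smallest pos 44 -> NA
Op 4: route key 20: smallest pos >= 20 is 44 -> NA
Op 5: add NB@79 -> ring=[44:NA,79:NB]
Op 6: add NC@23 -> ring=[23:NC,44:NA,79:NB]
Op 7: route key 39: smallest pos >= 39 is 44 -> NA
Op 8: add ND@30 -> ring=[23:NC,30:ND,44:NA,79:NB]
Op 9: add NE@6 -> ring=[6:NE,23:NC,30:ND,44:NA,79:NB]
Op 10: remove NE -> ring=[23:NC,30:ND,44:NA,79:NB]
Final route key 90: none >= 90, wrap to smallest pos 23 -> NC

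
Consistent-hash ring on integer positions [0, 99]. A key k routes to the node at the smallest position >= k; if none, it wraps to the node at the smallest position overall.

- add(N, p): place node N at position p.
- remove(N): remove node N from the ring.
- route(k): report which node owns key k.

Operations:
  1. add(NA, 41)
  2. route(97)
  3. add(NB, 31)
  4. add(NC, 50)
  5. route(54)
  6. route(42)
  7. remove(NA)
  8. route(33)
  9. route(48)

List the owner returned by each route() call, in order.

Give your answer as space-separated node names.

Answer: NA NB NC NC NC

Derivation:
Op 1: add NA@41 -> ring=[41:NA]
Op 2: route key 97: none >= 97, wrap to smallest pos 41 -> NA
Op 3: add NB@31 -> ring=[31:NB,41:NA]
Op 4: add NC@50 -> ring=[31:NB,41:NA,50:NC]
Op 5: route key 54: none >= 54, wrap to smallest pos 31 -> NB
Op 6: route key 42: smallest pos >= 42 is 50 -> NC
Op 7: remove NA -> ring=[31:NB,50:NC]
Op 8: route key 33: smallest pos >= 33 is 50 -> NC
Op 9: route key 48: smallest pos >= 48 is 50 -> NC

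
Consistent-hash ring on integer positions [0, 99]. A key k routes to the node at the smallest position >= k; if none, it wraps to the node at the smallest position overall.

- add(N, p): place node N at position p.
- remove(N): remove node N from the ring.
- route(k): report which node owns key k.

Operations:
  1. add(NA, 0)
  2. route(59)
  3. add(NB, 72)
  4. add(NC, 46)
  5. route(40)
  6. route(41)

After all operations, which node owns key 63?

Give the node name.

Op 1: add NA@0 -> ring=[0:NA]
Op 2: route key 59: none >= 59, wrap to smallest pos 0 -> NA
Op 3: add NB@72 -> ring=[0:NA,72:NB]
Op 4: add NC@46 -> ring=[0:NA,46:NC,72:NB]
Op 5: route key 40: smallest pos >= 40 is 46 -> NC
Op 6: route key 41: smallest pos >= 41 is 46 -> NC
Final route key 63: smallest pos >= 63 is 72 -> NB

Answer: NB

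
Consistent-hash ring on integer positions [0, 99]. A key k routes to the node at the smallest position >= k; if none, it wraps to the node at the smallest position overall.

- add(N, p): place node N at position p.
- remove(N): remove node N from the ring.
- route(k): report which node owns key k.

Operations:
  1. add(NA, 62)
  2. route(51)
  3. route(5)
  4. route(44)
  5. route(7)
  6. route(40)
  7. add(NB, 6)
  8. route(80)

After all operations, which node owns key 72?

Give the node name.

Op 1: add NA@62 -> ring=[62:NA]
Op 2: route key 51: smallest pos >= 51 is 62 -> NA
Op 3: route key 5: smallest pos >= 5 is 62 -> NA
Op 4: route key 44: smallest pos >= 44 is 62 -> NA
Op 5: route key 7: smallest pos >= 7 is 62 -> NA
Op 6: route key 40: smallest pos >= 40 is 62 -> NA
Op 7: add NB@6 -> ring=[6:NB,62:NA]
Op 8: route key 80: none >= 80, wrap to smallest pos 6 -> NB
Final route key 72: none >= 72, wrap to smallest pos 6 -> NB

Answer: NB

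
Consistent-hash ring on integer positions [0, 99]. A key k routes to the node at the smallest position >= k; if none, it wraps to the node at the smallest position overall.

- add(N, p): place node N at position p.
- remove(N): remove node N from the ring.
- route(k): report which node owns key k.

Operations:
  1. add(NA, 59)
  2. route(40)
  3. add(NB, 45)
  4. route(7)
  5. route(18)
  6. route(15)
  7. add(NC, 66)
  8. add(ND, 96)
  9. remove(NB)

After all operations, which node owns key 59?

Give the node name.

Answer: NA

Derivation:
Op 1: add NA@59 -> ring=[59:NA]
Op 2: route key 40: smallest pos >= 40 is 59 -> NA
Op 3: add NB@45 -> ring=[45:NB,59:NA]
Op 4: route key 7: smallest pos >= 7 is 45 -> NB
Op 5: route key 18: smallest pos >= 18 is 45 -> NB
Op 6: route key 15: smallest pos >= 15 is 45 -> NB
Op 7: add NC@66 -> ring=[45:NB,59:NA,66:NC]
Op 8: add ND@96 -> ring=[45:NB,59:NA,66:NC,96:ND]
Op 9: remove NB -> ring=[59:NA,66:NC,96:ND]
Final route key 59: smallest pos >= 59 is 59 -> NA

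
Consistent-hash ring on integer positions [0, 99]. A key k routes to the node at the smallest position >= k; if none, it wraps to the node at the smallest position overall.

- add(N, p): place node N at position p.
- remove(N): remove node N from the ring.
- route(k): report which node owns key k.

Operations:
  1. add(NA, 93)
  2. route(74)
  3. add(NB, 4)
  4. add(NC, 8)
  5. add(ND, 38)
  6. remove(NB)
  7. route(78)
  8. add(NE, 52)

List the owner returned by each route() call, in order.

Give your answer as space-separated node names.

Answer: NA NA

Derivation:
Op 1: add NA@93 -> ring=[93:NA]
Op 2: route key 74: smallest pos >= 74 is 93 -> NA
Op 3: add NB@4 -> ring=[4:NB,93:NA]
Op 4: add NC@8 -> ring=[4:NB,8:NC,93:NA]
Op 5: add ND@38 -> ring=[4:NB,8:NC,38:ND,93:NA]
Op 6: remove NB -> ring=[8:NC,38:ND,93:NA]
Op 7: route key 78: smallest pos >= 78 is 93 -> NA
Op 8: add NE@52 -> ring=[8:NC,38:ND,52:NE,93:NA]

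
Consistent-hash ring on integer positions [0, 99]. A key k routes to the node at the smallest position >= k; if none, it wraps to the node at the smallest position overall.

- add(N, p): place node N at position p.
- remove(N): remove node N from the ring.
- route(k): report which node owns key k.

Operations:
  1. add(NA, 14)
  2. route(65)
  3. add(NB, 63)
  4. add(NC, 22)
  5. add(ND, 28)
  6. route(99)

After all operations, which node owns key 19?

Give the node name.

Answer: NC

Derivation:
Op 1: add NA@14 -> ring=[14:NA]
Op 2: route key 65: none >= 65, wrap to smallest pos 14 -> NA
Op 3: add NB@63 -> ring=[14:NA,63:NB]
Op 4: add NC@22 -> ring=[14:NA,22:NC,63:NB]
Op 5: add ND@28 -> ring=[14:NA,22:NC,28:ND,63:NB]
Op 6: route key 99: none >= 99, wrap to smallest pos 14 -> NA
Final route key 19: smallest pos >= 19 is 22 -> NC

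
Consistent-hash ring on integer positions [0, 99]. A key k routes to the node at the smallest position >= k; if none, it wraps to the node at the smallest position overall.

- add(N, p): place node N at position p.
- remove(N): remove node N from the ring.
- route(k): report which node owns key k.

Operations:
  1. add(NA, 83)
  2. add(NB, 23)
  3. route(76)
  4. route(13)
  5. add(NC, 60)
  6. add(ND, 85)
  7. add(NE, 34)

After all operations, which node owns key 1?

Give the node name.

Op 1: add NA@83 -> ring=[83:NA]
Op 2: add NB@23 -> ring=[23:NB,83:NA]
Op 3: route key 76: smallest pos >= 76 is 83 -> NA
Op 4: route key 13: smallest pos >= 13 is 23 -> NB
Op 5: add NC@60 -> ring=[23:NB,60:NC,83:NA]
Op 6: add ND@85 -> ring=[23:NB,60:NC,83:NA,85:ND]
Op 7: add NE@34 -> ring=[23:NB,34:NE,60:NC,83:NA,85:ND]
Final route key 1: smallest pos >= 1 is 23 -> NB

Answer: NB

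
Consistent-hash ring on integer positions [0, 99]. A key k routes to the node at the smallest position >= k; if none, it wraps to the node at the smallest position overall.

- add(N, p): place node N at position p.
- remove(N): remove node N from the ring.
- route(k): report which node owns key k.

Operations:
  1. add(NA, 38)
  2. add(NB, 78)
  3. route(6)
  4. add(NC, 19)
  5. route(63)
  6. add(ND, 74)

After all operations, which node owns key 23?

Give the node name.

Op 1: add NA@38 -> ring=[38:NA]
Op 2: add NB@78 -> ring=[38:NA,78:NB]
Op 3: route key 6: smallest pos >= 6 is 38 -> NA
Op 4: add NC@19 -> ring=[19:NC,38:NA,78:NB]
Op 5: route key 63: smallest pos >= 63 is 78 -> NB
Op 6: add ND@74 -> ring=[19:NC,38:NA,74:ND,78:NB]
Final route key 23: smallest pos >= 23 is 38 -> NA

Answer: NA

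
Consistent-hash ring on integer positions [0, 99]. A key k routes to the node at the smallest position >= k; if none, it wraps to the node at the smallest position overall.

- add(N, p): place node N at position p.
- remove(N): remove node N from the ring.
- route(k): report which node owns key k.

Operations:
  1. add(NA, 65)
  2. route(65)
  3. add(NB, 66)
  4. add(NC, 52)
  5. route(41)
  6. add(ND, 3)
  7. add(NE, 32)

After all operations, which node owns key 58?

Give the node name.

Op 1: add NA@65 -> ring=[65:NA]
Op 2: route key 65: smallest pos >= 65 is 65 -> NA
Op 3: add NB@66 -> ring=[65:NA,66:NB]
Op 4: add NC@52 -> ring=[52:NC,65:NA,66:NB]
Op 5: route key 41: smallest pos >= 41 is 52 -> NC
Op 6: add ND@3 -> ring=[3:ND,52:NC,65:NA,66:NB]
Op 7: add NE@32 -> ring=[3:ND,32:NE,52:NC,65:NA,66:NB]
Final route key 58: smallest pos >= 58 is 65 -> NA

Answer: NA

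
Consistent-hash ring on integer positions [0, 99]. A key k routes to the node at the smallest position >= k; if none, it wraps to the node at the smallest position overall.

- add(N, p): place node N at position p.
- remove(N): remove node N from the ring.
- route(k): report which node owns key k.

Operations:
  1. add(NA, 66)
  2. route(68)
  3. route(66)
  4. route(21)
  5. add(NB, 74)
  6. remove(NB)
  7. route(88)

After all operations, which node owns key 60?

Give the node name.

Op 1: add NA@66 -> ring=[66:NA]
Op 2: route key 68: none >= 68, wrap to smallest pos 66 -> NA
Op 3: route key 66: smallest pos >= 66 is 66 -> NA
Op 4: route key 21: smallest pos >= 21 is 66 -> NA
Op 5: add NB@74 -> ring=[66:NA,74:NB]
Op 6: remove NB -> ring=[66:NA]
Op 7: route key 88: none >= 88, wrap to smallest pos 66 -> NA
Final route key 60: smallest pos >= 60 is 66 -> NA

Answer: NA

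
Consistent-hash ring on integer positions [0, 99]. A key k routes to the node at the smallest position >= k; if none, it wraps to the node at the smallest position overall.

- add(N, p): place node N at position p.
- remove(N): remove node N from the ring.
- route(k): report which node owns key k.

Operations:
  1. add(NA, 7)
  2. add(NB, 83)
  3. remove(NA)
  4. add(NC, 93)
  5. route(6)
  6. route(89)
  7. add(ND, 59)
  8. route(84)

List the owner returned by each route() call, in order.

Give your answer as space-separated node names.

Answer: NB NC NC

Derivation:
Op 1: add NA@7 -> ring=[7:NA]
Op 2: add NB@83 -> ring=[7:NA,83:NB]
Op 3: remove NA -> ring=[83:NB]
Op 4: add NC@93 -> ring=[83:NB,93:NC]
Op 5: route key 6: smallest pos >= 6 is 83 -> NB
Op 6: route key 89: smallest pos >= 89 is 93 -> NC
Op 7: add ND@59 -> ring=[59:ND,83:NB,93:NC]
Op 8: route key 84: smallest pos >= 84 is 93 -> NC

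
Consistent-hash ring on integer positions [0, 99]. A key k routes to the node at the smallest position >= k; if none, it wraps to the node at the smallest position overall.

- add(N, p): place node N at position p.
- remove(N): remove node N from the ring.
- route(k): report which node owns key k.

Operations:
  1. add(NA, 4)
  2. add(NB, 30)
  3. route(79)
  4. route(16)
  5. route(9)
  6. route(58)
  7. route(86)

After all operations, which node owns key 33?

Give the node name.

Op 1: add NA@4 -> ring=[4:NA]
Op 2: add NB@30 -> ring=[4:NA,30:NB]
Op 3: route key 79: none >= 79, wrap to smallest pos 4 -> NA
Op 4: route key 16: smallest pos >= 16 is 30 -> NB
Op 5: route key 9: smallest pos >= 9 is 30 -> NB
Op 6: route key 58: none >= 58, wrap to smallest pos 4 -> NA
Op 7: route key 86: none >= 86, wrap to smallest pos 4 -> NA
Final route key 33: none >= 33, wrap to smallest pos 4 -> NA

Answer: NA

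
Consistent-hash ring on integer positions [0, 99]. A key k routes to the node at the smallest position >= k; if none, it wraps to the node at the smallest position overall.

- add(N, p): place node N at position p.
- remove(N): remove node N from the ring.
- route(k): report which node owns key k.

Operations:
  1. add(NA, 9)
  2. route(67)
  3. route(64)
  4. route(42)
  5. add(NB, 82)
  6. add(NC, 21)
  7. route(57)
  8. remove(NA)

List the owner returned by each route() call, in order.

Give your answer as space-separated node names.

Op 1: add NA@9 -> ring=[9:NA]
Op 2: route key 67: none >= 67, wrap to smallest pos 9 -> NA
Op 3: route key 64: none >= 64, wrap to smallest pos 9 -> NA
Op 4: route key 42: none >= 42, wrap to smallest pos 9 -> NA
Op 5: add NB@82 -> ring=[9:NA,82:NB]
Op 6: add NC@21 -> ring=[9:NA,21:NC,82:NB]
Op 7: route key 57: smallest pos >= 57 is 82 -> NB
Op 8: remove NA -> ring=[21:NC,82:NB]

Answer: NA NA NA NB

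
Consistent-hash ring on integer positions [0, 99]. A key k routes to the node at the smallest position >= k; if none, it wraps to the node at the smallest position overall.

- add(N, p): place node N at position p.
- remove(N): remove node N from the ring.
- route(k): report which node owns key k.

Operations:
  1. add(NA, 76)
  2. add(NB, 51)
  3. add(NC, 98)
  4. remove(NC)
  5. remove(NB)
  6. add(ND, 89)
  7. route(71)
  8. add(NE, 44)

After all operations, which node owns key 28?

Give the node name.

Answer: NE

Derivation:
Op 1: add NA@76 -> ring=[76:NA]
Op 2: add NB@51 -> ring=[51:NB,76:NA]
Op 3: add NC@98 -> ring=[51:NB,76:NA,98:NC]
Op 4: remove NC -> ring=[51:NB,76:NA]
Op 5: remove NB -> ring=[76:NA]
Op 6: add ND@89 -> ring=[76:NA,89:ND]
Op 7: route key 71: smallest pos >= 71 is 76 -> NA
Op 8: add NE@44 -> ring=[44:NE,76:NA,89:ND]
Final route key 28: smallest pos >= 28 is 44 -> NE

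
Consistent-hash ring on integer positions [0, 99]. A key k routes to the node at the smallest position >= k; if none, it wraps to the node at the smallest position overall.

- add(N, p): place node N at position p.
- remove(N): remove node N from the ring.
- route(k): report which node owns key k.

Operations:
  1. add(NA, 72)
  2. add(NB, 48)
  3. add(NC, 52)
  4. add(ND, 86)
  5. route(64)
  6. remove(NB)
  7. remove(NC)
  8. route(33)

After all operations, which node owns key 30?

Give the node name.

Op 1: add NA@72 -> ring=[72:NA]
Op 2: add NB@48 -> ring=[48:NB,72:NA]
Op 3: add NC@52 -> ring=[48:NB,52:NC,72:NA]
Op 4: add ND@86 -> ring=[48:NB,52:NC,72:NA,86:ND]
Op 5: route key 64: smallest pos >= 64 is 72 -> NA
Op 6: remove NB -> ring=[52:NC,72:NA,86:ND]
Op 7: remove NC -> ring=[72:NA,86:ND]
Op 8: route key 33: smallest pos >= 33 is 72 -> NA
Final route key 30: smallest pos >= 30 is 72 -> NA

Answer: NA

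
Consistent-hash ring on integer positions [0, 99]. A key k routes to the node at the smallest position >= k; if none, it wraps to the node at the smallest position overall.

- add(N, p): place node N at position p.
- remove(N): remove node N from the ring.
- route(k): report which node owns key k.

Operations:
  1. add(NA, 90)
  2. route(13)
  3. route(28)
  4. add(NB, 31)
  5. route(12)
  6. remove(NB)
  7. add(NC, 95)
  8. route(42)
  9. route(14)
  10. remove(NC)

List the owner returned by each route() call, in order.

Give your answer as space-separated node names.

Answer: NA NA NB NA NA

Derivation:
Op 1: add NA@90 -> ring=[90:NA]
Op 2: route key 13: smallest pos >= 13 is 90 -> NA
Op 3: route key 28: smallest pos >= 28 is 90 -> NA
Op 4: add NB@31 -> ring=[31:NB,90:NA]
Op 5: route key 12: smallest pos >= 12 is 31 -> NB
Op 6: remove NB -> ring=[90:NA]
Op 7: add NC@95 -> ring=[90:NA,95:NC]
Op 8: route key 42: smallest pos >= 42 is 90 -> NA
Op 9: route key 14: smallest pos >= 14 is 90 -> NA
Op 10: remove NC -> ring=[90:NA]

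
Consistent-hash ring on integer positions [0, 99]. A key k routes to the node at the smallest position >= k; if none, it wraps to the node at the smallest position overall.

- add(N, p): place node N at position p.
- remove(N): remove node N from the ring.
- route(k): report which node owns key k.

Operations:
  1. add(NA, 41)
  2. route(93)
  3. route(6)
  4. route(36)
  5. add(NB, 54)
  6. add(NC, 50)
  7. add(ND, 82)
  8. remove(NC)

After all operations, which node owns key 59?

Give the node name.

Answer: ND

Derivation:
Op 1: add NA@41 -> ring=[41:NA]
Op 2: route key 93: none >= 93, wrap to smallest pos 41 -> NA
Op 3: route key 6: smallest pos >= 6 is 41 -> NA
Op 4: route key 36: smallest pos >= 36 is 41 -> NA
Op 5: add NB@54 -> ring=[41:NA,54:NB]
Op 6: add NC@50 -> ring=[41:NA,50:NC,54:NB]
Op 7: add ND@82 -> ring=[41:NA,50:NC,54:NB,82:ND]
Op 8: remove NC -> ring=[41:NA,54:NB,82:ND]
Final route key 59: smallest pos >= 59 is 82 -> ND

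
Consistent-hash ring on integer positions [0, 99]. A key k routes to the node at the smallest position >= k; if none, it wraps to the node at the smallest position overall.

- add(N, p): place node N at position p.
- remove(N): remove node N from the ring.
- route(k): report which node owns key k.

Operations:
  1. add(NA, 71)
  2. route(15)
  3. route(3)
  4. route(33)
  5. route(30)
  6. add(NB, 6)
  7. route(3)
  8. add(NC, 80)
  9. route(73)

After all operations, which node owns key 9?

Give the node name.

Answer: NA

Derivation:
Op 1: add NA@71 -> ring=[71:NA]
Op 2: route key 15: smallest pos >= 15 is 71 -> NA
Op 3: route key 3: smallest pos >= 3 is 71 -> NA
Op 4: route key 33: smallest pos >= 33 is 71 -> NA
Op 5: route key 30: smallest pos >= 30 is 71 -> NA
Op 6: add NB@6 -> ring=[6:NB,71:NA]
Op 7: route key 3: smallest pos >= 3 is 6 -> NB
Op 8: add NC@80 -> ring=[6:NB,71:NA,80:NC]
Op 9: route key 73: smallest pos >= 73 is 80 -> NC
Final route key 9: smallest pos >= 9 is 71 -> NA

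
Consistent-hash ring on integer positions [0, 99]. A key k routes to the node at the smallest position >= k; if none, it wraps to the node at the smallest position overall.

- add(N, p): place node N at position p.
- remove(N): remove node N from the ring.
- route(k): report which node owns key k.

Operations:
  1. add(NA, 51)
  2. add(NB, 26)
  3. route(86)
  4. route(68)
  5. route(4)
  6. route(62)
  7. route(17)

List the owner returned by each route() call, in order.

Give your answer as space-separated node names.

Answer: NB NB NB NB NB

Derivation:
Op 1: add NA@51 -> ring=[51:NA]
Op 2: add NB@26 -> ring=[26:NB,51:NA]
Op 3: route key 86: none >= 86, wrap to smallest pos 26 -> NB
Op 4: route key 68: none >= 68, wrap to smallest pos 26 -> NB
Op 5: route key 4: smallest pos >= 4 is 26 -> NB
Op 6: route key 62: none >= 62, wrap to smallest pos 26 -> NB
Op 7: route key 17: smallest pos >= 17 is 26 -> NB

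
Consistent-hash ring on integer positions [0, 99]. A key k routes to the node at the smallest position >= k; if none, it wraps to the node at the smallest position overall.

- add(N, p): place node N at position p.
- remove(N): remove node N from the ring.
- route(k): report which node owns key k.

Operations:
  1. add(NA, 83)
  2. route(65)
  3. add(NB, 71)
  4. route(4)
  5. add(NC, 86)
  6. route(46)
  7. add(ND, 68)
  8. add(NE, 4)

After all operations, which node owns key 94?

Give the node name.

Answer: NE

Derivation:
Op 1: add NA@83 -> ring=[83:NA]
Op 2: route key 65: smallest pos >= 65 is 83 -> NA
Op 3: add NB@71 -> ring=[71:NB,83:NA]
Op 4: route key 4: smallest pos >= 4 is 71 -> NB
Op 5: add NC@86 -> ring=[71:NB,83:NA,86:NC]
Op 6: route key 46: smallest pos >= 46 is 71 -> NB
Op 7: add ND@68 -> ring=[68:ND,71:NB,83:NA,86:NC]
Op 8: add NE@4 -> ring=[4:NE,68:ND,71:NB,83:NA,86:NC]
Final route key 94: none >= 94, wrap to smallest pos 4 -> NE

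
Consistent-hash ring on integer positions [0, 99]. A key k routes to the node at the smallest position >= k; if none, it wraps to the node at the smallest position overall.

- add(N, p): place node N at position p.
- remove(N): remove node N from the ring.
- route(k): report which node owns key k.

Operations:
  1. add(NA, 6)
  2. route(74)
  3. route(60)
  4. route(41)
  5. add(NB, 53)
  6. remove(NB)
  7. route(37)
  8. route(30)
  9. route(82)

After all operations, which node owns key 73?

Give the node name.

Op 1: add NA@6 -> ring=[6:NA]
Op 2: route key 74: none >= 74, wrap to smallest pos 6 -> NA
Op 3: route key 60: none >= 60, wrap to smallest pos 6 -> NA
Op 4: route key 41: none >= 41, wrap to smallest pos 6 -> NA
Op 5: add NB@53 -> ring=[6:NA,53:NB]
Op 6: remove NB -> ring=[6:NA]
Op 7: route key 37: none >= 37, wrap to smallest pos 6 -> NA
Op 8: route key 30: none >= 30, wrap to smallest pos 6 -> NA
Op 9: route key 82: none >= 82, wrap to smallest pos 6 -> NA
Final route key 73: none >= 73, wrap to smallest pos 6 -> NA

Answer: NA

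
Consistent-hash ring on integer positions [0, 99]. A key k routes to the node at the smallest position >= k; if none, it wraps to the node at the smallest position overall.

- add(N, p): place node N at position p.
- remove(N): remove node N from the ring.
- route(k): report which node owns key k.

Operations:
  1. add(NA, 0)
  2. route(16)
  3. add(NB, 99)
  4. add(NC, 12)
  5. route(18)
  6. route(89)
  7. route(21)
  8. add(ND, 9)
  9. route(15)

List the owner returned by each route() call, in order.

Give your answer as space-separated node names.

Op 1: add NA@0 -> ring=[0:NA]
Op 2: route key 16: none >= 16, wrap to smallest pos 0 -> NA
Op 3: add NB@99 -> ring=[0:NA,99:NB]
Op 4: add NC@12 -> ring=[0:NA,12:NC,99:NB]
Op 5: route key 18: smallest pos >= 18 is 99 -> NB
Op 6: route key 89: smallest pos >= 89 is 99 -> NB
Op 7: route key 21: smallest pos >= 21 is 99 -> NB
Op 8: add ND@9 -> ring=[0:NA,9:ND,12:NC,99:NB]
Op 9: route key 15: smallest pos >= 15 is 99 -> NB

Answer: NA NB NB NB NB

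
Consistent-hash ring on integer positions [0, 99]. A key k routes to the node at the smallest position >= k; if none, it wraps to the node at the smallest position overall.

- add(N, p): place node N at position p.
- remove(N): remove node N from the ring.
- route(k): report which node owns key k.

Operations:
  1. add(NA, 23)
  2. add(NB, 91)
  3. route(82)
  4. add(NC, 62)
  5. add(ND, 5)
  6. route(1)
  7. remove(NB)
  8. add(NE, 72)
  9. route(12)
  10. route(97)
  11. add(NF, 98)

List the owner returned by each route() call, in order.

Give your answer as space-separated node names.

Answer: NB ND NA ND

Derivation:
Op 1: add NA@23 -> ring=[23:NA]
Op 2: add NB@91 -> ring=[23:NA,91:NB]
Op 3: route key 82: smallest pos >= 82 is 91 -> NB
Op 4: add NC@62 -> ring=[23:NA,62:NC,91:NB]
Op 5: add ND@5 -> ring=[5:ND,23:NA,62:NC,91:NB]
Op 6: route key 1: smallest pos >= 1 is 5 -> ND
Op 7: remove NB -> ring=[5:ND,23:NA,62:NC]
Op 8: add NE@72 -> ring=[5:ND,23:NA,62:NC,72:NE]
Op 9: route key 12: smallest pos >= 12 is 23 -> NA
Op 10: route key 97: none >= 97, wrap to smallest pos 5 -> ND
Op 11: add NF@98 -> ring=[5:ND,23:NA,62:NC,72:NE,98:NF]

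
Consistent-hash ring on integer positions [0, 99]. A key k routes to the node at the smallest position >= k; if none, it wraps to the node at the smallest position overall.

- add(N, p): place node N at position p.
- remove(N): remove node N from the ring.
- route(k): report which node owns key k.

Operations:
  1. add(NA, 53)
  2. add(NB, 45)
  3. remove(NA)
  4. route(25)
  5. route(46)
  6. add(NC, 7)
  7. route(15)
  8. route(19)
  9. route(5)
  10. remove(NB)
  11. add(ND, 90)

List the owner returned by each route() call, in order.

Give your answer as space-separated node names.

Answer: NB NB NB NB NC

Derivation:
Op 1: add NA@53 -> ring=[53:NA]
Op 2: add NB@45 -> ring=[45:NB,53:NA]
Op 3: remove NA -> ring=[45:NB]
Op 4: route key 25: smallest pos >= 25 is 45 -> NB
Op 5: route key 46: none >= 46, wrap to smallest pos 45 -> NB
Op 6: add NC@7 -> ring=[7:NC,45:NB]
Op 7: route key 15: smallest pos >= 15 is 45 -> NB
Op 8: route key 19: smallest pos >= 19 is 45 -> NB
Op 9: route key 5: smallest pos >= 5 is 7 -> NC
Op 10: remove NB -> ring=[7:NC]
Op 11: add ND@90 -> ring=[7:NC,90:ND]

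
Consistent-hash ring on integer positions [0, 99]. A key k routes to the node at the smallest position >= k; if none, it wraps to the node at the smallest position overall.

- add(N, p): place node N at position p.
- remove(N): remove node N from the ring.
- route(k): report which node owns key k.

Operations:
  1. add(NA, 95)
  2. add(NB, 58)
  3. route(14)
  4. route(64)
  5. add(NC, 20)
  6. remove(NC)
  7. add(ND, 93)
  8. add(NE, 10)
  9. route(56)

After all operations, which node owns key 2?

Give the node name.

Answer: NE

Derivation:
Op 1: add NA@95 -> ring=[95:NA]
Op 2: add NB@58 -> ring=[58:NB,95:NA]
Op 3: route key 14: smallest pos >= 14 is 58 -> NB
Op 4: route key 64: smallest pos >= 64 is 95 -> NA
Op 5: add NC@20 -> ring=[20:NC,58:NB,95:NA]
Op 6: remove NC -> ring=[58:NB,95:NA]
Op 7: add ND@93 -> ring=[58:NB,93:ND,95:NA]
Op 8: add NE@10 -> ring=[10:NE,58:NB,93:ND,95:NA]
Op 9: route key 56: smallest pos >= 56 is 58 -> NB
Final route key 2: smallest pos >= 2 is 10 -> NE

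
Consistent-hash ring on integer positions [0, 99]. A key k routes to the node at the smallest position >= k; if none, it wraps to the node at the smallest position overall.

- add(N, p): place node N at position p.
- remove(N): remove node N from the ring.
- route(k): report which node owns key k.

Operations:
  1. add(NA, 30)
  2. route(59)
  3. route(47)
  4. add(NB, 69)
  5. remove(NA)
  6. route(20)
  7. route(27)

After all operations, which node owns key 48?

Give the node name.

Answer: NB

Derivation:
Op 1: add NA@30 -> ring=[30:NA]
Op 2: route key 59: none >= 59, wrap to smallest pos 30 -> NA
Op 3: route key 47: none >= 47, wrap to smallest pos 30 -> NA
Op 4: add NB@69 -> ring=[30:NA,69:NB]
Op 5: remove NA -> ring=[69:NB]
Op 6: route key 20: smallest pos >= 20 is 69 -> NB
Op 7: route key 27: smallest pos >= 27 is 69 -> NB
Final route key 48: smallest pos >= 48 is 69 -> NB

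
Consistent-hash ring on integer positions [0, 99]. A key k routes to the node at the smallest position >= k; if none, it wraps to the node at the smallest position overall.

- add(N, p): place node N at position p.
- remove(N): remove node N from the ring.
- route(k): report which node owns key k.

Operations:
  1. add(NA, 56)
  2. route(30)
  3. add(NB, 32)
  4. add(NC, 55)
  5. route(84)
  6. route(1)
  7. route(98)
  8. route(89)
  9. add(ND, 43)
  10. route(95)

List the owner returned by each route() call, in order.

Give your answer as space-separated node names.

Answer: NA NB NB NB NB NB

Derivation:
Op 1: add NA@56 -> ring=[56:NA]
Op 2: route key 30: smallest pos >= 30 is 56 -> NA
Op 3: add NB@32 -> ring=[32:NB,56:NA]
Op 4: add NC@55 -> ring=[32:NB,55:NC,56:NA]
Op 5: route key 84: none >= 84, wrap to smallest pos 32 -> NB
Op 6: route key 1: smallest pos >= 1 is 32 -> NB
Op 7: route key 98: none >= 98, wrap to smallest pos 32 -> NB
Op 8: route key 89: none >= 89, wrap to smallest pos 32 -> NB
Op 9: add ND@43 -> ring=[32:NB,43:ND,55:NC,56:NA]
Op 10: route key 95: none >= 95, wrap to smallest pos 32 -> NB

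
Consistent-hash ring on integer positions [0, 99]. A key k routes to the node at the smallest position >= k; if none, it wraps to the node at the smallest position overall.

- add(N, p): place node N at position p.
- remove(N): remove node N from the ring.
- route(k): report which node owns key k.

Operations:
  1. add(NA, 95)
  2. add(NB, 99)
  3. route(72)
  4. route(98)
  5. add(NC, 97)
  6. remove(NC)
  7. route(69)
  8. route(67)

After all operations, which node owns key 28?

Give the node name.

Op 1: add NA@95 -> ring=[95:NA]
Op 2: add NB@99 -> ring=[95:NA,99:NB]
Op 3: route key 72: smallest pos >= 72 is 95 -> NA
Op 4: route key 98: smallest pos >= 98 is 99 -> NB
Op 5: add NC@97 -> ring=[95:NA,97:NC,99:NB]
Op 6: remove NC -> ring=[95:NA,99:NB]
Op 7: route key 69: smallest pos >= 69 is 95 -> NA
Op 8: route key 67: smallest pos >= 67 is 95 -> NA
Final route key 28: smallest pos >= 28 is 95 -> NA

Answer: NA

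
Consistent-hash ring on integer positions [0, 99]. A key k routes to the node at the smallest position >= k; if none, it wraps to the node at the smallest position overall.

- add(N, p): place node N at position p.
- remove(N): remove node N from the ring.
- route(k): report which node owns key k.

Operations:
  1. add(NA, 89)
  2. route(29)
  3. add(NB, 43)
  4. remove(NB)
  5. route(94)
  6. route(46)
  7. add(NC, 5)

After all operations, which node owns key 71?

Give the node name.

Answer: NA

Derivation:
Op 1: add NA@89 -> ring=[89:NA]
Op 2: route key 29: smallest pos >= 29 is 89 -> NA
Op 3: add NB@43 -> ring=[43:NB,89:NA]
Op 4: remove NB -> ring=[89:NA]
Op 5: route key 94: none >= 94, wrap to smallest pos 89 -> NA
Op 6: route key 46: smallest pos >= 46 is 89 -> NA
Op 7: add NC@5 -> ring=[5:NC,89:NA]
Final route key 71: smallest pos >= 71 is 89 -> NA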